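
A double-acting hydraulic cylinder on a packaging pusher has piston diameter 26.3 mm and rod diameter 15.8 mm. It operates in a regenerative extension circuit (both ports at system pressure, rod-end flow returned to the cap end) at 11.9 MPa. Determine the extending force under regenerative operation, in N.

F ≈ 2330 N

With equal pressure on both faces, forces on the annular region cancel; the net push is pressure × rod cross-section.
Rod cross-section A_rod = π/4 × (15.8 mm)² = 196.1 mm^2
F = P × A_rod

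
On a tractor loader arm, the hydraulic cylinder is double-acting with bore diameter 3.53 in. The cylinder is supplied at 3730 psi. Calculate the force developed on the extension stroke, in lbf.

F ≈ 36500 lbf

Cap-side area A_cap = π/4 × (3.53 in)² = 9.787 in^2
F = P × A_cap = 3730 psi × A_cap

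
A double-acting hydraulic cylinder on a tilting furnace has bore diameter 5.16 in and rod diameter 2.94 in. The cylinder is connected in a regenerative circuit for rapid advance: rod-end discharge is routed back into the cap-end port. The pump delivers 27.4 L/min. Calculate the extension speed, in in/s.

In regeneration the rod-end outflow joins the pump flow into the cap end, so the net volume the pump must supply per unit advance equals the rod cross-section area.
Rod cross-section A_rod = π/4 × (2.94 in)² = 6.789 in^2
v = Q_pump / A_rod

v ≈ 4.11 in/s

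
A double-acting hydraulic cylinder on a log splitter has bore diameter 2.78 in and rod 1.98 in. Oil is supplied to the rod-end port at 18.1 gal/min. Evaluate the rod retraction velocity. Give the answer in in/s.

Rod-side annular area A_ann = π/4 × (2.78² − 1.98²) = 2.991 in^2
Flow into the rod-end port fills the annular volume.
v = Q / A

v ≈ 23.3 in/s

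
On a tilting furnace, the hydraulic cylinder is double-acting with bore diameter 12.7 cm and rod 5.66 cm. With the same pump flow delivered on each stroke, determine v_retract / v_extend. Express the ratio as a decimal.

v_ret/v_ext ≈ 1.25

Cap-side area A_cap = π/4 × (12.7 cm)² = 126.7 cm^2
Rod-side annular area A_ann = π/4 × (12.7² − 5.66²) = 101.5 cm^2
For equal Q, v ∝ 1/A, so v_ret/v_ext = A_cap/A_ann.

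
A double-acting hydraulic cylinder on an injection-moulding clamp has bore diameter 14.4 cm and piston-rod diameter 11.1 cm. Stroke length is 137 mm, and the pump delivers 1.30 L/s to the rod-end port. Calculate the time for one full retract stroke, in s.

Rod-side annular area A_ann = π/4 × (14.4² − 11.1²) = 66.09 cm^2
Swept volume V = A × L; t = V / Q = A·L / Q

t ≈ 0.697 s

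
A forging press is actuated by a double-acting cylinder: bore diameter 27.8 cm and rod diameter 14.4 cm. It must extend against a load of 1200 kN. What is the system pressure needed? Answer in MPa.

Cap-side area A_cap = π/4 × (27.8 cm)² = 607.0 cm^2
P = F / A = 1200 kN / A

P ≈ 19.8 MPa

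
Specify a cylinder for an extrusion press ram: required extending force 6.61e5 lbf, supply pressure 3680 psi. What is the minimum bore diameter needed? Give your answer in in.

D ≈ 15.1 in

Extension force acts on the full piston face: F = P × (π/4)D².
D = √(4F / (πP)) = √(4 × 6.61e5 lbf / (π × 3680 psi))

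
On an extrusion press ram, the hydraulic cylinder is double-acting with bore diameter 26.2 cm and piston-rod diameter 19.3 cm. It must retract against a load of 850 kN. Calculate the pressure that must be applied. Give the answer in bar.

Rod-side annular area A_ann = π/4 × (26.2² − 19.3²) = 246.6 cm^2
Retraction: pressure acts on the annular area.
P = F / A = 850 kN / A

P ≈ 345 bar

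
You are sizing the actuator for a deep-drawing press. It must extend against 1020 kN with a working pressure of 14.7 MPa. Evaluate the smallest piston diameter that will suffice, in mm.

Extension force acts on the full piston face: F = P × (π/4)D².
D = √(4F / (πP)) = √(4 × 1020 kN / (π × 14.7 MPa))

D ≈ 297 mm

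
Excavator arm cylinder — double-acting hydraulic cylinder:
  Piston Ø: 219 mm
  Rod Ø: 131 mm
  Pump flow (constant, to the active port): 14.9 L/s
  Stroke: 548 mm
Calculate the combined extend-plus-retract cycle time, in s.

t ≈ 2.28 s

Cap-side area A_cap = π/4 × (219 mm)² = 37670 mm^2
Rod-side annular area A_ann = π/4 × (219² − 131²) = 24190 mm^2
t_ext = A_cap·L/Q = 1.385 s
t_ret = A_ann·L/Q = 0.8897 s
t_cycle = t_ext + t_ret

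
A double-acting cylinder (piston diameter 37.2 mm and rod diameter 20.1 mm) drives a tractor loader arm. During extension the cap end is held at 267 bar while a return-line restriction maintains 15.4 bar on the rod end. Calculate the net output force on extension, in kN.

F ≈ 27.8 kN

Cap-side area A_cap = π/4 × (37.2 mm)² = 1087 mm^2
Rod-side annular area A_ann = π/4 × (37.2² − 20.1²) = 769.6 mm^2
Net thrust = P_cap·A_cap − P_rod·A_ann = 29.02 kN − 1.185 kN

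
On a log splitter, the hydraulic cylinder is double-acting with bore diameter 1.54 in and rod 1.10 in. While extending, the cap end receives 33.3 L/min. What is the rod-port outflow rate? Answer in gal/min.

Q_out ≈ 4.31 gal/min

Cap-side area A_cap = π/4 × (1.54 in)² = 1.863 in^2
Rod-side annular area A_ann = π/4 × (1.54² − 1.10²) = 0.9123 in^2
Piston speed v = Q_in/A_cap; rod-end outflow Q_out = v × A_ann = Q_in × A_ann/A_cap.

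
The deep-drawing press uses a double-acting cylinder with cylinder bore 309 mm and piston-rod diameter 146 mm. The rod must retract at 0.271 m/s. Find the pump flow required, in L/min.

Rod-side annular area A_ann = π/4 × (309² − 146²) = 58250 mm^2
Q = A × v

Q ≈ 947 L/min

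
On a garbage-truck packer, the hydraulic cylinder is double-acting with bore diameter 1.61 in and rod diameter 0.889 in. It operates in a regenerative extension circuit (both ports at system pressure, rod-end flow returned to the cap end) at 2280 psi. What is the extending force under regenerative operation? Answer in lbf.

With equal pressure on both faces, forces on the annular region cancel; the net push is pressure × rod cross-section.
Rod cross-section A_rod = π/4 × (0.889 in)² = 0.6207 in^2
F = P × A_rod

F ≈ 1420 lbf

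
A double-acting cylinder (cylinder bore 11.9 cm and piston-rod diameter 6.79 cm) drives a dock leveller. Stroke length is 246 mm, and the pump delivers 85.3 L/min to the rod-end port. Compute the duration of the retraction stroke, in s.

Rod-side annular area A_ann = π/4 × (11.9² − 6.79²) = 75.01 cm^2
Swept volume V = A × L; t = V / Q = A·L / Q

t ≈ 1.30 s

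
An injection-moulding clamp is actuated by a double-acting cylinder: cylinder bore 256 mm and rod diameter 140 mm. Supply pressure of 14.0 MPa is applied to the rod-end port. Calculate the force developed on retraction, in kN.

Rod-side annular area A_ann = π/4 × (256² − 140²) = 36080 mm^2
On retraction the pressure acts on the annular area (bore minus rod).
F = P × A_ann

F ≈ 505 kN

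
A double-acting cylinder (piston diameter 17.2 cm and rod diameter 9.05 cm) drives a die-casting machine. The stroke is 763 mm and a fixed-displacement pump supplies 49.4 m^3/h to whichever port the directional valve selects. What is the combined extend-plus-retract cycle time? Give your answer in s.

t ≈ 2.23 s

Cap-side area A_cap = π/4 × (17.2 cm)² = 232.4 cm^2
Rod-side annular area A_ann = π/4 × (17.2² − 9.05²) = 168.0 cm^2
t_ext = A_cap·L/Q = 1.292 s
t_ret = A_ann·L/Q = 0.9343 s
t_cycle = t_ext + t_ret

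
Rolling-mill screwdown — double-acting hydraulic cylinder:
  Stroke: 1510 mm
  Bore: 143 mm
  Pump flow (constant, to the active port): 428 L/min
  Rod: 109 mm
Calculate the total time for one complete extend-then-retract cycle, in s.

t ≈ 4.82 s

Cap-side area A_cap = π/4 × (143 mm)² = 16060 mm^2
Rod-side annular area A_ann = π/4 × (143² − 109²) = 6729 mm^2
t_ext = A_cap·L/Q = 3.400 s
t_ret = A_ann·L/Q = 1.424 s
t_cycle = t_ext + t_ret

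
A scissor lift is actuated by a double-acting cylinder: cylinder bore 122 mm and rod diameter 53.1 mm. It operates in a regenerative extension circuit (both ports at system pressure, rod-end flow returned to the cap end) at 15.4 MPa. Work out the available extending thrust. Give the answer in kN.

F ≈ 34.1 kN

With equal pressure on both faces, forces on the annular region cancel; the net push is pressure × rod cross-section.
Rod cross-section A_rod = π/4 × (53.1 mm)² = 2215 mm^2
F = P × A_rod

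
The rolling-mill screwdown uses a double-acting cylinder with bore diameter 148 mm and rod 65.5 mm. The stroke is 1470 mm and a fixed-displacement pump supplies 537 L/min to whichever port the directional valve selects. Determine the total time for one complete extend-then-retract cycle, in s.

t ≈ 5.10 s

Cap-side area A_cap = π/4 × (148 mm)² = 17200 mm^2
Rod-side annular area A_ann = π/4 × (148² − 65.5²) = 13830 mm^2
t_ext = A_cap·L/Q = 2.826 s
t_ret = A_ann·L/Q = 2.272 s
t_cycle = t_ext + t_ret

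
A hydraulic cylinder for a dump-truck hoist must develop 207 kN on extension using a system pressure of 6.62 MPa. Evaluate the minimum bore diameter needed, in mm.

D ≈ 200 mm

Extension force acts on the full piston face: F = P × (π/4)D².
D = √(4F / (πP)) = √(4 × 207 kN / (π × 6.62 MPa))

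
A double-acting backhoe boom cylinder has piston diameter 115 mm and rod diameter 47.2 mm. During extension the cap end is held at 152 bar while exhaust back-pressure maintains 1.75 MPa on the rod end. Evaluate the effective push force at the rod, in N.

F ≈ 1.43e5 N

Cap-side area A_cap = π/4 × (115 mm)² = 10390 mm^2
Rod-side annular area A_ann = π/4 × (115² − 47.2²) = 8637 mm^2
Net thrust = P_cap·A_cap − P_rod·A_ann = 1.579e5 N − 15120 N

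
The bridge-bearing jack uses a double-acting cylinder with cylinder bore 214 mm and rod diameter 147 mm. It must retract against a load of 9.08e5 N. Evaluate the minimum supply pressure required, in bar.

P ≈ 478 bar

Rod-side annular area A_ann = π/4 × (214² − 147²) = 19000 mm^2
Retraction: pressure acts on the annular area.
P = F / A = 9.08e5 N / A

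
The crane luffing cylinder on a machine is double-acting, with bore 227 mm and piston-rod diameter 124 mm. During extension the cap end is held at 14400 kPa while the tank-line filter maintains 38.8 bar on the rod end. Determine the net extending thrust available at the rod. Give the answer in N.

Cap-side area A_cap = π/4 × (227 mm)² = 40470 mm^2
Rod-side annular area A_ann = π/4 × (227² − 124²) = 28390 mm^2
Net thrust = P_cap·A_cap − P_rod·A_ann = 5.828e5 N − 1.102e5 N

F ≈ 4.73e5 N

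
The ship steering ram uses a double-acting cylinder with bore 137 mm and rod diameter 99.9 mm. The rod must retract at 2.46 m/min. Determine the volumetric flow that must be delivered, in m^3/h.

Q ≈ 1.02 m^3/h

Rod-side annular area A_ann = π/4 × (137² − 99.9²) = 6903 mm^2
Q = A × v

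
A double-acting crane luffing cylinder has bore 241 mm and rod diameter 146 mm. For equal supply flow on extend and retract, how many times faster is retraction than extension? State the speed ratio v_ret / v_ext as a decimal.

v_ret/v_ext ≈ 1.58

Cap-side area A_cap = π/4 × (241 mm)² = 45620 mm^2
Rod-side annular area A_ann = π/4 × (241² − 146²) = 28880 mm^2
For equal Q, v ∝ 1/A, so v_ret/v_ext = A_cap/A_ann.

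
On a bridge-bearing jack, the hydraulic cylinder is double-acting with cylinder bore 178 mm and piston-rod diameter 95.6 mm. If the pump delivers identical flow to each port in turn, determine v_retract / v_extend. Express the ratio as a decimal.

Cap-side area A_cap = π/4 × (178 mm)² = 24880 mm^2
Rod-side annular area A_ann = π/4 × (178² − 95.6²) = 17710 mm^2
For equal Q, v ∝ 1/A, so v_ret/v_ext = A_cap/A_ann.

v_ret/v_ext ≈ 1.41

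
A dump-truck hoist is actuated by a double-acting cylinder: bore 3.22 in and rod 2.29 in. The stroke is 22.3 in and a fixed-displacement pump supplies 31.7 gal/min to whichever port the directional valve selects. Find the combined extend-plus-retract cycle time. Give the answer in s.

Cap-side area A_cap = π/4 × (3.22 in)² = 8.143 in^2
Rod-side annular area A_ann = π/4 × (3.22² − 2.29²) = 4.025 in^2
t_ext = A_cap·L/Q = 1.488 s
t_ret = A_ann·L/Q = 0.7354 s
t_cycle = t_ext + t_ret

t ≈ 2.22 s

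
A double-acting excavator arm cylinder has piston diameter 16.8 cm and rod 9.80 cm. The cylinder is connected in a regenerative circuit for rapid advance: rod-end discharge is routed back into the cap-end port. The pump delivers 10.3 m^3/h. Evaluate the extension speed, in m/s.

In regeneration the rod-end outflow joins the pump flow into the cap end, so the net volume the pump must supply per unit advance equals the rod cross-section area.
Rod cross-section A_rod = π/4 × (9.80 cm)² = 75.43 cm^2
v = Q_pump / A_rod

v ≈ 0.379 m/s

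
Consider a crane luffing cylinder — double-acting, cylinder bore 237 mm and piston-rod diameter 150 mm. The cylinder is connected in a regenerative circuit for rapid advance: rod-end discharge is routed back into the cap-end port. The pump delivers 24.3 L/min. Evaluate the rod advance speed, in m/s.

In regeneration the rod-end outflow joins the pump flow into the cap end, so the net volume the pump must supply per unit advance equals the rod cross-section area.
Rod cross-section A_rod = π/4 × (150 mm)² = 17670 mm^2
v = Q_pump / A_rod

v ≈ 0.0229 m/s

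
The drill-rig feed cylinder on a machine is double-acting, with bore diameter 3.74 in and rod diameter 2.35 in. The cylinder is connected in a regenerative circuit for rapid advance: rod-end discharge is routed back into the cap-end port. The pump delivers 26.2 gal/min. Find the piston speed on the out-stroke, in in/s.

v ≈ 23.3 in/s

In regeneration the rod-end outflow joins the pump flow into the cap end, so the net volume the pump must supply per unit advance equals the rod cross-section area.
Rod cross-section A_rod = π/4 × (2.35 in)² = 4.337 in^2
v = Q_pump / A_rod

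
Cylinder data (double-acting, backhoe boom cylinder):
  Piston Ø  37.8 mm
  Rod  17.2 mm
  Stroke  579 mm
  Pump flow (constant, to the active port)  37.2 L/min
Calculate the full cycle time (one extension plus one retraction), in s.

t ≈ 1.88 s

Cap-side area A_cap = π/4 × (37.8 mm)² = 1122 mm^2
Rod-side annular area A_ann = π/4 × (37.8² − 17.2²) = 889.9 mm^2
t_ext = A_cap·L/Q = 1.048 s
t_ret = A_ann·L/Q = 0.8310 s
t_cycle = t_ext + t_ret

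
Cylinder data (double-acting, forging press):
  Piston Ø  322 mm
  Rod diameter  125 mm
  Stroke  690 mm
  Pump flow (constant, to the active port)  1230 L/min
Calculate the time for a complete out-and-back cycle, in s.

Cap-side area A_cap = π/4 × (322 mm)² = 81430 mm^2
Rod-side annular area A_ann = π/4 × (322² − 125²) = 69160 mm^2
t_ext = A_cap·L/Q = 2.741 s
t_ret = A_ann·L/Q = 2.328 s
t_cycle = t_ext + t_ret

t ≈ 5.07 s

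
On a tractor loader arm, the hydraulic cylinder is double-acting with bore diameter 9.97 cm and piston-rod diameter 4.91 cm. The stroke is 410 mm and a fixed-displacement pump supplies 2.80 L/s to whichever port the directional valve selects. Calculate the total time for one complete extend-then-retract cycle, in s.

t ≈ 2.01 s

Cap-side area A_cap = π/4 × (9.97 cm)² = 78.07 cm^2
Rod-side annular area A_ann = π/4 × (9.97² − 4.91²) = 59.13 cm^2
t_ext = A_cap·L/Q = 1.143 s
t_ret = A_ann·L/Q = 0.8659 s
t_cycle = t_ext + t_ret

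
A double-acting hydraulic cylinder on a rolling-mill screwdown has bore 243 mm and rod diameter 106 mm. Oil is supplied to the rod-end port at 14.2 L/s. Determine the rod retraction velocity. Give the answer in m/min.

Rod-side annular area A_ann = π/4 × (243² − 106²) = 37550 mm^2
Flow into the rod-end port fills the annular volume.
v = Q / A

v ≈ 22.7 m/min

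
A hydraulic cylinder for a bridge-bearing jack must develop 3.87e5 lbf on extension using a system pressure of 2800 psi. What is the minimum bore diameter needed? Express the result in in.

D ≈ 13.3 in

Extension force acts on the full piston face: F = P × (π/4)D².
D = √(4F / (πP)) = √(4 × 3.87e5 lbf / (π × 2800 psi))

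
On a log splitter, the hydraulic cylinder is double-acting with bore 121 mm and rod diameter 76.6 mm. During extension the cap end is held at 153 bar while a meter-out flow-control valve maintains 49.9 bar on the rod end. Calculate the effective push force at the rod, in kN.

F ≈ 142 kN

Cap-side area A_cap = π/4 × (121 mm)² = 11500 mm^2
Rod-side annular area A_ann = π/4 × (121² − 76.6²) = 6891 mm^2
Net thrust = P_cap·A_cap − P_rod·A_ann = 175.9 kN − 34.38 kN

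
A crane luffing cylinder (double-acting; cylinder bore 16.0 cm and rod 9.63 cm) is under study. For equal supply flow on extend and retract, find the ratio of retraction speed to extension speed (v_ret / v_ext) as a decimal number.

v_ret/v_ext ≈ 1.57

Cap-side area A_cap = π/4 × (16.0 cm)² = 201.1 cm^2
Rod-side annular area A_ann = π/4 × (16.0² − 9.63²) = 128.2 cm^2
For equal Q, v ∝ 1/A, so v_ret/v_ext = A_cap/A_ann.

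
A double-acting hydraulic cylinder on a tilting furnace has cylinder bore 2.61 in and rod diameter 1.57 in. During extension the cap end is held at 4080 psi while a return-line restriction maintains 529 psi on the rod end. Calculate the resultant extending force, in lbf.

Cap-side area A_cap = π/4 × (2.61 in)² = 5.350 in^2
Rod-side annular area A_ann = π/4 × (2.61² − 1.57²) = 3.414 in^2
Net thrust = P_cap·A_cap − P_rod·A_ann = 21830 lbf − 1806 lbf

F ≈ 20000 lbf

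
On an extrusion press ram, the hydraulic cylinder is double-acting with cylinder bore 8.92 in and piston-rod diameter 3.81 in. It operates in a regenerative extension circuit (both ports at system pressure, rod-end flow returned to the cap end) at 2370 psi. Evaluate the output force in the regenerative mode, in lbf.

With equal pressure on both faces, forces on the annular region cancel; the net push is pressure × rod cross-section.
Rod cross-section A_rod = π/4 × (3.81 in)² = 11.40 in^2
F = P × A_rod

F ≈ 27000 lbf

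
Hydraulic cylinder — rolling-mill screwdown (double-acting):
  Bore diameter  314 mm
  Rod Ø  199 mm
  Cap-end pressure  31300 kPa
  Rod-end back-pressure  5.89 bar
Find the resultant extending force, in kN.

F ≈ 2400 kN

Cap-side area A_cap = π/4 × (314 mm)² = 77440 mm^2
Rod-side annular area A_ann = π/4 × (314² − 199²) = 46330 mm^2
Net thrust = P_cap·A_cap − P_rod·A_ann = 2424 kN − 27.29 kN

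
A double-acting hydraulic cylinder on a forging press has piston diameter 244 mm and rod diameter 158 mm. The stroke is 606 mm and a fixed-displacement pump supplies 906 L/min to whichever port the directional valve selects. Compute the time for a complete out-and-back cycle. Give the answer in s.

t ≈ 2.97 s

Cap-side area A_cap = π/4 × (244 mm)² = 46760 mm^2
Rod-side annular area A_ann = π/4 × (244² − 158²) = 27150 mm^2
t_ext = A_cap·L/Q = 1.877 s
t_ret = A_ann·L/Q = 1.090 s
t_cycle = t_ext + t_ret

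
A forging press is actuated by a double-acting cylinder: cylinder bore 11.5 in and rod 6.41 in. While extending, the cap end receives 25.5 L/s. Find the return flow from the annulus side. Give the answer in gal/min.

Cap-side area A_cap = π/4 × (11.5 in)² = 103.9 in^2
Rod-side annular area A_ann = π/4 × (11.5² − 6.41²) = 71.60 in^2
Piston speed v = Q_in/A_cap; rod-end outflow Q_out = v × A_ann = Q_in × A_ann/A_cap.

Q_out ≈ 279 gal/min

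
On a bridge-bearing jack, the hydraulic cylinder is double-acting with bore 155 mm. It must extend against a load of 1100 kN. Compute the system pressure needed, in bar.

P ≈ 583 bar

Cap-side area A_cap = π/4 × (155 mm)² = 18870 mm^2
P = F / A = 1100 kN / A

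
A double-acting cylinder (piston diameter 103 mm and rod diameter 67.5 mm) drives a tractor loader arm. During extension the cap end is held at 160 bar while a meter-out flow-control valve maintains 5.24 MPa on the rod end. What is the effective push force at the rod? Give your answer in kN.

F ≈ 108 kN

Cap-side area A_cap = π/4 × (103 mm)² = 8332 mm^2
Rod-side annular area A_ann = π/4 × (103² − 67.5²) = 4754 mm^2
Net thrust = P_cap·A_cap − P_rod·A_ann = 133.3 kN − 24.91 kN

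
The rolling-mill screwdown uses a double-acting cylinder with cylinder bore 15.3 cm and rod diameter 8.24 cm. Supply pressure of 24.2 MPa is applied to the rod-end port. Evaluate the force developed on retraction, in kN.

Rod-side annular area A_ann = π/4 × (15.3² − 8.24²) = 130.5 cm^2
On retraction the pressure acts on the annular area (bore minus rod).
F = P × A_ann

F ≈ 316 kN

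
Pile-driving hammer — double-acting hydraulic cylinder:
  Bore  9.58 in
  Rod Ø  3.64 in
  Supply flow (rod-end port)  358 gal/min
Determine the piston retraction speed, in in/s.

Rod-side annular area A_ann = π/4 × (9.58² − 3.64²) = 61.67 in^2
Flow into the rod-end port fills the annular volume.
v = Q / A

v ≈ 22.3 in/s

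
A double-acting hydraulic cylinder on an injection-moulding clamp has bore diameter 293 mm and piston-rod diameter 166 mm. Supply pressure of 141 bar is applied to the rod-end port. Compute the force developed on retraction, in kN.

F ≈ 646 kN

Rod-side annular area A_ann = π/4 × (293² − 166²) = 45780 mm^2
On retraction the pressure acts on the annular area (bore minus rod).
F = P × A_ann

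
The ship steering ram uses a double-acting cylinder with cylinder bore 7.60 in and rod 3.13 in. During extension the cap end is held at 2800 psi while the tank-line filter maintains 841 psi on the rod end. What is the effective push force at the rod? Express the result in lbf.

Cap-side area A_cap = π/4 × (7.60 in)² = 45.36 in^2
Rod-side annular area A_ann = π/4 × (7.60² − 3.13²) = 37.67 in^2
Net thrust = P_cap·A_cap − P_rod·A_ann = 1.270e5 lbf − 31680 lbf

F ≈ 95300 lbf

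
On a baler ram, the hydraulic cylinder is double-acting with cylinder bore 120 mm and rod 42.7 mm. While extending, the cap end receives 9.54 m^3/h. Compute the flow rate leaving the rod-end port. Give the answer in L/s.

Cap-side area A_cap = π/4 × (120 mm)² = 11310 mm^2
Rod-side annular area A_ann = π/4 × (120² − 42.7²) = 9878 mm^2
Piston speed v = Q_in/A_cap; rod-end outflow Q_out = v × A_ann = Q_in × A_ann/A_cap.

Q_out ≈ 2.31 L/s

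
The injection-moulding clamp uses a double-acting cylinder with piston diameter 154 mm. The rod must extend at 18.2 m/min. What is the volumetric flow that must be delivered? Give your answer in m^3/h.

Q ≈ 20.3 m^3/h

Cap-side area A_cap = π/4 × (154 mm)² = 18630 mm^2
Q = A × v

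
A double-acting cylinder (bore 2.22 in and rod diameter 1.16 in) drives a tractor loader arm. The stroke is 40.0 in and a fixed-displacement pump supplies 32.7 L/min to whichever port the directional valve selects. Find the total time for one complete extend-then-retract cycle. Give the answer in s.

Cap-side area A_cap = π/4 × (2.22 in)² = 3.871 in^2
Rod-side annular area A_ann = π/4 × (2.22² − 1.16²) = 2.814 in^2
t_ext = A_cap·L/Q = 4.655 s
t_ret = A_ann·L/Q = 3.384 s
t_cycle = t_ext + t_ret

t ≈ 8.04 s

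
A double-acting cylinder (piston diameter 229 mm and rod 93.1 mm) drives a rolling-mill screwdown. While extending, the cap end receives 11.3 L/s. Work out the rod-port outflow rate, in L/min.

Cap-side area A_cap = π/4 × (229 mm)² = 41190 mm^2
Rod-side annular area A_ann = π/4 × (229² − 93.1²) = 34380 mm^2
Piston speed v = Q_in/A_cap; rod-end outflow Q_out = v × A_ann = Q_in × A_ann/A_cap.

Q_out ≈ 566 L/min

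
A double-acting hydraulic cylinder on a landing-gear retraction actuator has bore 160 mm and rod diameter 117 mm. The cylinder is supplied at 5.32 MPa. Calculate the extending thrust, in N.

F ≈ 1.07e5 N

Cap-side area A_cap = π/4 × (160 mm)² = 20110 mm^2
F = P × A_cap = 5.32 MPa × A_cap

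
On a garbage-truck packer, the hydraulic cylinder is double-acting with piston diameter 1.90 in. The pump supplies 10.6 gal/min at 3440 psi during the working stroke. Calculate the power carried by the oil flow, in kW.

Hydraulic power = P × Q

W ≈ 15.9 kW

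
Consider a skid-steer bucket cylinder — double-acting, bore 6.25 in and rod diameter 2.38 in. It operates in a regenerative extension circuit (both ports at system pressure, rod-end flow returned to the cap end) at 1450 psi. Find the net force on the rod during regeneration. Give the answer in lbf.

F ≈ 6450 lbf

With equal pressure on both faces, forces on the annular region cancel; the net push is pressure × rod cross-section.
Rod cross-section A_rod = π/4 × (2.38 in)² = 4.449 in^2
F = P × A_rod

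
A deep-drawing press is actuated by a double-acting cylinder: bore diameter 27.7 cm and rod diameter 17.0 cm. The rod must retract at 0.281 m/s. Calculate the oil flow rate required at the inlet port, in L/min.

Rod-side annular area A_ann = π/4 × (27.7² − 17.0²) = 375.6 cm^2
Q = A × v

Q ≈ 633 L/min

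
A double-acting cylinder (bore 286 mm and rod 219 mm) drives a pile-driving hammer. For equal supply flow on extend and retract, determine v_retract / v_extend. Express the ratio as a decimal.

v_ret/v_ext ≈ 2.42

Cap-side area A_cap = π/4 × (286 mm)² = 64240 mm^2
Rod-side annular area A_ann = π/4 × (286² − 219²) = 26570 mm^2
For equal Q, v ∝ 1/A, so v_ret/v_ext = A_cap/A_ann.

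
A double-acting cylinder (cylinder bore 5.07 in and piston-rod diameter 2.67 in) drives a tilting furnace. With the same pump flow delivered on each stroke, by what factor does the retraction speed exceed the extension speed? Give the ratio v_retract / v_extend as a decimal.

Cap-side area A_cap = π/4 × (5.07 in)² = 20.19 in^2
Rod-side annular area A_ann = π/4 × (5.07² − 2.67²) = 14.59 in^2
For equal Q, v ∝ 1/A, so v_ret/v_ext = A_cap/A_ann.

v_ret/v_ext ≈ 1.38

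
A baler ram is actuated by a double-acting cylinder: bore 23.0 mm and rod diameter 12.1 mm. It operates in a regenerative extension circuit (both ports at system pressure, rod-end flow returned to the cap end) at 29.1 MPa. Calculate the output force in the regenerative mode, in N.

F ≈ 3350 N

With equal pressure on both faces, forces on the annular region cancel; the net push is pressure × rod cross-section.
Rod cross-section A_rod = π/4 × (12.1 mm)² = 115.0 mm^2
F = P × A_rod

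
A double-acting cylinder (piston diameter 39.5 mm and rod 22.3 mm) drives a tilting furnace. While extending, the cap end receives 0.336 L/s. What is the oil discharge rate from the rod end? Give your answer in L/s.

Q_out ≈ 0.229 L/s

Cap-side area A_cap = π/4 × (39.5 mm)² = 1225 mm^2
Rod-side annular area A_ann = π/4 × (39.5² − 22.3²) = 834.8 mm^2
Piston speed v = Q_in/A_cap; rod-end outflow Q_out = v × A_ann = Q_in × A_ann/A_cap.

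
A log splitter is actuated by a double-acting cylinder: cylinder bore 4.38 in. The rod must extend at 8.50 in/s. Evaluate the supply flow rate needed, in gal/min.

Cap-side area A_cap = π/4 × (4.38 in)² = 15.07 in^2
Q = A × v

Q ≈ 33.3 gal/min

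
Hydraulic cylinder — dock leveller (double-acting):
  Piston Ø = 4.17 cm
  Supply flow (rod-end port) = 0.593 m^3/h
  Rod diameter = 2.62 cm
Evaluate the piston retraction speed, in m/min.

Rod-side annular area A_ann = π/4 × (4.17² − 2.62²) = 8.266 cm^2
Flow into the rod-end port fills the annular volume.
v = Q / A

v ≈ 12.0 m/min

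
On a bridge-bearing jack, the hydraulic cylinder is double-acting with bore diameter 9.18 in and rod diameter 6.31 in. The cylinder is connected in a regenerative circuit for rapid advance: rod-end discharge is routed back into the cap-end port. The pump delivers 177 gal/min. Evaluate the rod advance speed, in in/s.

v ≈ 21.8 in/s

In regeneration the rod-end outflow joins the pump flow into the cap end, so the net volume the pump must supply per unit advance equals the rod cross-section area.
Rod cross-section A_rod = π/4 × (6.31 in)² = 31.27 in^2
v = Q_pump / A_rod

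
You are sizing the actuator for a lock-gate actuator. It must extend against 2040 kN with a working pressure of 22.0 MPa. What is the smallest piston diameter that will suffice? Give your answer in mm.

Extension force acts on the full piston face: F = P × (π/4)D².
D = √(4F / (πP)) = √(4 × 2040 kN / (π × 22.0 MPa))

D ≈ 344 mm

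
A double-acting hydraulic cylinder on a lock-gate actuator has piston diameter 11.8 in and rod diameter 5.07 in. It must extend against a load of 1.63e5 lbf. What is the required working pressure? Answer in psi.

Cap-side area A_cap = π/4 × (11.8 in)² = 109.4 in^2
P = F / A = 1.63e5 lbf / A

P ≈ 1490 psi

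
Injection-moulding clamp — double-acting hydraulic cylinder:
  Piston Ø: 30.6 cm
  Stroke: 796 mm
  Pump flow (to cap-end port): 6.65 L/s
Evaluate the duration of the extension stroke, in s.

Cap-side area A_cap = π/4 × (30.6 cm)² = 735.4 cm^2
Swept volume V = A × L; t = V / Q = A·L / Q

t ≈ 8.80 s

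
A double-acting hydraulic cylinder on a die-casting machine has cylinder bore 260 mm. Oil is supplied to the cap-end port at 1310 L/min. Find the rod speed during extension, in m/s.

v ≈ 0.411 m/s

Cap-side area A_cap = π/4 × (260 mm)² = 53090 mm^2
v = Q / A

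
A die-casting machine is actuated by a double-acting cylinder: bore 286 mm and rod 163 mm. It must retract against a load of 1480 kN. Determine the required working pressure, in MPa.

P ≈ 34.1 MPa

Rod-side annular area A_ann = π/4 × (286² − 163²) = 43380 mm^2
Retraction: pressure acts on the annular area.
P = F / A = 1480 kN / A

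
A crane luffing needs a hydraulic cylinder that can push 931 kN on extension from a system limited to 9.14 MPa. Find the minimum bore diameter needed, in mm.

D ≈ 360 mm

Extension force acts on the full piston face: F = P × (π/4)D².
D = √(4F / (πP)) = √(4 × 931 kN / (π × 9.14 MPa))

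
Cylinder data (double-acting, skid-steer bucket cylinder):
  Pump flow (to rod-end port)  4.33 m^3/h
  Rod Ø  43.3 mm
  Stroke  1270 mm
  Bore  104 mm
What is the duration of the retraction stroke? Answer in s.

Rod-side annular area A_ann = π/4 × (104² − 43.3²) = 7022 mm^2
Swept volume V = A × L; t = V / Q = A·L / Q

t ≈ 7.41 s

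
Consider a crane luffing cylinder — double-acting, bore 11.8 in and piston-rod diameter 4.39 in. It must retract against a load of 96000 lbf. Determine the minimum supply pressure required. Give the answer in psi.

Rod-side annular area A_ann = π/4 × (11.8² − 4.39²) = 94.22 in^2
Retraction: pressure acts on the annular area.
P = F / A = 96000 lbf / A

P ≈ 1020 psi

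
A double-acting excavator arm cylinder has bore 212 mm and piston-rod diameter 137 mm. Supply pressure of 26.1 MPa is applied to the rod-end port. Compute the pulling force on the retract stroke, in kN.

F ≈ 537 kN

Rod-side annular area A_ann = π/4 × (212² − 137²) = 20560 mm^2
On retraction the pressure acts on the annular area (bore minus rod).
F = P × A_ann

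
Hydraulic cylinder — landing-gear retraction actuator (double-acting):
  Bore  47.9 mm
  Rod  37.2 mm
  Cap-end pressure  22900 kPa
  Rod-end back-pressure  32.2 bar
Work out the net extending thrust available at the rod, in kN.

Cap-side area A_cap = π/4 × (47.9 mm)² = 1802 mm^2
Rod-side annular area A_ann = π/4 × (47.9² − 37.2²) = 715.2 mm^2
Net thrust = P_cap·A_cap − P_rod·A_ann = 41.27 kN − 2.303 kN

F ≈ 39.0 kN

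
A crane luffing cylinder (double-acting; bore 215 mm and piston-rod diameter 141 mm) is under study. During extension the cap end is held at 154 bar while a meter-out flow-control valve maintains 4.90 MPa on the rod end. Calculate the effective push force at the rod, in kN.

F ≈ 458 kN

Cap-side area A_cap = π/4 × (215 mm)² = 36310 mm^2
Rod-side annular area A_ann = π/4 × (215² − 141²) = 20690 mm^2
Net thrust = P_cap·A_cap − P_rod·A_ann = 559.1 kN − 101.4 kN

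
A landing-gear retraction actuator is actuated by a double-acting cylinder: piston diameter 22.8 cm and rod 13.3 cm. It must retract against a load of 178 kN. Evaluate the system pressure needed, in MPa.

P ≈ 6.61 MPa

Rod-side annular area A_ann = π/4 × (22.8² − 13.3²) = 269.4 cm^2
Retraction: pressure acts on the annular area.
P = F / A = 178 kN / A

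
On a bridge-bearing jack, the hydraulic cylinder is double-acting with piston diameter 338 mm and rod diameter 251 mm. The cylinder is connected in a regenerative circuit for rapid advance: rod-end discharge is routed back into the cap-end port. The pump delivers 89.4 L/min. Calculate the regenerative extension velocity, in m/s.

v ≈ 0.0301 m/s

In regeneration the rod-end outflow joins the pump flow into the cap end, so the net volume the pump must supply per unit advance equals the rod cross-section area.
Rod cross-section A_rod = π/4 × (251 mm)² = 49480 mm^2
v = Q_pump / A_rod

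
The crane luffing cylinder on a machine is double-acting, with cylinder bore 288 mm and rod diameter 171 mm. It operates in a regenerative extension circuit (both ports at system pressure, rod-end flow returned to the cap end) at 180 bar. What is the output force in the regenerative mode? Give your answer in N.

With equal pressure on both faces, forces on the annular region cancel; the net push is pressure × rod cross-section.
Rod cross-section A_rod = π/4 × (171 mm)² = 22970 mm^2
F = P × A_rod

F ≈ 4.13e5 N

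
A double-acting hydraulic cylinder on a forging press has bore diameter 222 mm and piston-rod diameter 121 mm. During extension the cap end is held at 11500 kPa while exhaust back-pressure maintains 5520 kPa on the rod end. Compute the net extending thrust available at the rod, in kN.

Cap-side area A_cap = π/4 × (222 mm)² = 38710 mm^2
Rod-side annular area A_ann = π/4 × (222² − 121²) = 27210 mm^2
Net thrust = P_cap·A_cap − P_rod·A_ann = 445.1 kN − 150.2 kN

F ≈ 295 kN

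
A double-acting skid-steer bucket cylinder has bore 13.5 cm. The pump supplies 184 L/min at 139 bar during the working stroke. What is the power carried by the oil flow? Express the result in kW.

Hydraulic power = P × Q

W ≈ 42.6 kW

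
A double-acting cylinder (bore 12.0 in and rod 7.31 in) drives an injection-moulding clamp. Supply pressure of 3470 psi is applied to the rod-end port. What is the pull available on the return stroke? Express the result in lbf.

F ≈ 2.47e5 lbf

Rod-side annular area A_ann = π/4 × (12.0² − 7.31²) = 71.13 in^2
On retraction the pressure acts on the annular area (bore minus rod).
F = P × A_ann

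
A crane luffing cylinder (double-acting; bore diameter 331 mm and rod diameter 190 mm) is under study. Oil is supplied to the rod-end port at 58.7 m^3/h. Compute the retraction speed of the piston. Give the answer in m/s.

v ≈ 0.283 m/s

Rod-side annular area A_ann = π/4 × (331² − 190²) = 57700 mm^2
Flow into the rod-end port fills the annular volume.
v = Q / A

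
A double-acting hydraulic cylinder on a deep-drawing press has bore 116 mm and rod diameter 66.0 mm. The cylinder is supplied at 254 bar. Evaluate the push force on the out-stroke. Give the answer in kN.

Cap-side area A_cap = π/4 × (116 mm)² = 10570 mm^2
F = P × A_cap = 254 bar × A_cap

F ≈ 268 kN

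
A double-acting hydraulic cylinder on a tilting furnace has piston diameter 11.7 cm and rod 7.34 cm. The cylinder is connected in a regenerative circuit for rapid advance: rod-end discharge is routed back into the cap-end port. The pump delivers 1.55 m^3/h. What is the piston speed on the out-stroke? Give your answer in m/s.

v ≈ 0.102 m/s

In regeneration the rod-end outflow joins the pump flow into the cap end, so the net volume the pump must supply per unit advance equals the rod cross-section area.
Rod cross-section A_rod = π/4 × (7.34 cm)² = 42.31 cm^2
v = Q_pump / A_rod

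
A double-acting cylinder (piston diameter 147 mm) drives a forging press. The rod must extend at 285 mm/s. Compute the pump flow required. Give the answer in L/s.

Cap-side area A_cap = π/4 × (147 mm)² = 16970 mm^2
Q = A × v

Q ≈ 4.84 L/s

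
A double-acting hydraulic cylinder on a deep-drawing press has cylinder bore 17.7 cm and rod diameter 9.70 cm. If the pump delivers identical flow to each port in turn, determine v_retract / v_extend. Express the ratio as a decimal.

Cap-side area A_cap = π/4 × (17.7 cm)² = 246.1 cm^2
Rod-side annular area A_ann = π/4 × (17.7² − 9.70²) = 172.2 cm^2
For equal Q, v ∝ 1/A, so v_ret/v_ext = A_cap/A_ann.

v_ret/v_ext ≈ 1.43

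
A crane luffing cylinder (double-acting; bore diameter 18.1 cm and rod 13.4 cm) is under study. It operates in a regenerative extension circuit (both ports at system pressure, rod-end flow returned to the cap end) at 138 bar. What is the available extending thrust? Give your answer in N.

With equal pressure on both faces, forces on the annular region cancel; the net push is pressure × rod cross-section.
Rod cross-section A_rod = π/4 × (13.4 cm)² = 141.0 cm^2
F = P × A_rod

F ≈ 1.95e5 N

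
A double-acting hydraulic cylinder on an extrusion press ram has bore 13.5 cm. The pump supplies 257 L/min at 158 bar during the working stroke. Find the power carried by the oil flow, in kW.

Hydraulic power = P × Q

W ≈ 67.7 kW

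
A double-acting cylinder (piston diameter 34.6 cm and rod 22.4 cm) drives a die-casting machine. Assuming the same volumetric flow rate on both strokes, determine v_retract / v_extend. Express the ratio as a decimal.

Cap-side area A_cap = π/4 × (34.6 cm)² = 940.2 cm^2
Rod-side annular area A_ann = π/4 × (34.6² − 22.4²) = 546.2 cm^2
For equal Q, v ∝ 1/A, so v_ret/v_ext = A_cap/A_ann.

v_ret/v_ext ≈ 1.72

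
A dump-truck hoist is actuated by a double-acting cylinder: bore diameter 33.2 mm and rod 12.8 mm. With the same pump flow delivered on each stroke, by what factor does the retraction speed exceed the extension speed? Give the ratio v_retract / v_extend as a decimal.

v_ret/v_ext ≈ 1.17

Cap-side area A_cap = π/4 × (33.2 mm)² = 865.7 mm^2
Rod-side annular area A_ann = π/4 × (33.2² − 12.8²) = 737.0 mm^2
For equal Q, v ∝ 1/A, so v_ret/v_ext = A_cap/A_ann.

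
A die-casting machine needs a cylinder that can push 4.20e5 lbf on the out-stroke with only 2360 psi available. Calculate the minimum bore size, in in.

D ≈ 15.1 in

Extension force acts on the full piston face: F = P × (π/4)D².
D = √(4F / (πP)) = √(4 × 4.20e5 lbf / (π × 2360 psi))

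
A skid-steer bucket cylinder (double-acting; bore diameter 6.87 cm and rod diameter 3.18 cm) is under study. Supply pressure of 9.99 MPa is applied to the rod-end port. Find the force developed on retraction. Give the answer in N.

F ≈ 29100 N

Rod-side annular area A_ann = π/4 × (6.87² − 3.18²) = 29.13 cm^2
On retraction the pressure acts on the annular area (bore minus rod).
F = P × A_ann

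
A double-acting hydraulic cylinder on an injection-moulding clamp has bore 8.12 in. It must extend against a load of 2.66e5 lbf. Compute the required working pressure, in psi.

Cap-side area A_cap = π/4 × (8.12 in)² = 51.78 in^2
P = F / A = 2.66e5 lbf / A

P ≈ 5140 psi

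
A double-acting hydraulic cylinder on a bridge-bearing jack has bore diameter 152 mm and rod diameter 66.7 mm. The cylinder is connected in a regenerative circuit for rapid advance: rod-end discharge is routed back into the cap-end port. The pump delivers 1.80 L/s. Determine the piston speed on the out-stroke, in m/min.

v ≈ 30.9 m/min

In regeneration the rod-end outflow joins the pump flow into the cap end, so the net volume the pump must supply per unit advance equals the rod cross-section area.
Rod cross-section A_rod = π/4 × (66.7 mm)² = 3494 mm^2
v = Q_pump / A_rod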